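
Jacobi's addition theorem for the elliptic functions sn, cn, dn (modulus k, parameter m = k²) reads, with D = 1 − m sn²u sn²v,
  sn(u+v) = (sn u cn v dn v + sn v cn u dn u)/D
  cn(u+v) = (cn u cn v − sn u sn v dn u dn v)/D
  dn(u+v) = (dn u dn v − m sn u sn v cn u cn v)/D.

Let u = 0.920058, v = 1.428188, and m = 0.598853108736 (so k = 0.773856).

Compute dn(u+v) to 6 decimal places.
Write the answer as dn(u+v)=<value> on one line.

sn u = 0.7546408566160112, cn u = 0.6561380780947351, dn u = 0.811765632057434
sn v = 0.9433509927318939, cn v = 0.33179648055962, dn v = 0.6834281044617658
m = k² = 0.598853108736
D = 1 − m·sn²u·sn²v = 0.696507782525481
dn(u+v) = (dn u·dn v − m·sn u·sn v·cn u·cn v)/D = 0.4619721268801872/0.696507782525481 = 0.663269152865907

dn(u+v)=0.663269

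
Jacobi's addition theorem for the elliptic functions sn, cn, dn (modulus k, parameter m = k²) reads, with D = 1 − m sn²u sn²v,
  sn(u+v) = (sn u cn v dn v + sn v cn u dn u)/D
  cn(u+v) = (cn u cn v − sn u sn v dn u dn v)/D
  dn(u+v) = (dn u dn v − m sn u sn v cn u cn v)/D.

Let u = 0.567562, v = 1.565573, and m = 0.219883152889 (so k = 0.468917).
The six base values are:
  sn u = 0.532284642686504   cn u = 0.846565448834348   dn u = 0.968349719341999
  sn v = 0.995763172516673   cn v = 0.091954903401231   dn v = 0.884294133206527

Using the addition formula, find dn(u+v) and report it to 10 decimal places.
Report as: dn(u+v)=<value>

dn(u+v)=0.9030145166

m = k² = 0.219883152889
D = 1 − m·sn²u·sn²v = 0.9382279593562462
dn(u+v) = (dn u·dn v − m·sn u·sn v·cn u·cn v)/D = 0.8472334671996432/0.9382279593562462 = 0.9030145166223379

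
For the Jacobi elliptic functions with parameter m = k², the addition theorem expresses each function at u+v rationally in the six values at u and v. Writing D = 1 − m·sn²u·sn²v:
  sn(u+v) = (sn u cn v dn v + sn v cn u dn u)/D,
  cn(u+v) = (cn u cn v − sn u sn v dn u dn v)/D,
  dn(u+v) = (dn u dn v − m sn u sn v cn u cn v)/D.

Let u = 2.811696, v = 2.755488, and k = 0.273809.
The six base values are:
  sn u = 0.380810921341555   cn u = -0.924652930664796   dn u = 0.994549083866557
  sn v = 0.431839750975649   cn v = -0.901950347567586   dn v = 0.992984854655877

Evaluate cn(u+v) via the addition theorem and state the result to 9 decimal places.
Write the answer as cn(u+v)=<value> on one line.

m = k² = 0.074971368481
D = 1 − m·sn²u·sn²v = 0.9979725065399996
cn(u+v) = (cn u·cn v − sn u·sn v·dn u·dn v)/D = 0.6715854853821094/0.9979725065399996 = 0.6729498868766599

cn(u+v)=0.672949887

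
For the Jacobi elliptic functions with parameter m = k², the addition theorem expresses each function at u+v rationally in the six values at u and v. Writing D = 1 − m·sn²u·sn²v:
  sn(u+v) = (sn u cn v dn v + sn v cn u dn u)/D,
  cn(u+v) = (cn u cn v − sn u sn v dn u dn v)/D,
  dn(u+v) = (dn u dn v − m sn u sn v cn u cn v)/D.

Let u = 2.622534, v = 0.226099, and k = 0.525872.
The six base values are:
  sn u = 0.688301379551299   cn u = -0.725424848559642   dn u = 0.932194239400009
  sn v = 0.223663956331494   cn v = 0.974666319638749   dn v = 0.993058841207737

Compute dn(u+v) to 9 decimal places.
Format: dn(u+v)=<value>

dn(u+v)=0.962130731

m = k² = 0.276541360384
D = 1 − m·sn²u·sn²v = 0.9934459555807655
dn(u+v) = (dn u·dn v − m·sn u·sn v·cn u·cn v)/D = 0.955824883684189/0.9934459555807655 = 0.9621307312338059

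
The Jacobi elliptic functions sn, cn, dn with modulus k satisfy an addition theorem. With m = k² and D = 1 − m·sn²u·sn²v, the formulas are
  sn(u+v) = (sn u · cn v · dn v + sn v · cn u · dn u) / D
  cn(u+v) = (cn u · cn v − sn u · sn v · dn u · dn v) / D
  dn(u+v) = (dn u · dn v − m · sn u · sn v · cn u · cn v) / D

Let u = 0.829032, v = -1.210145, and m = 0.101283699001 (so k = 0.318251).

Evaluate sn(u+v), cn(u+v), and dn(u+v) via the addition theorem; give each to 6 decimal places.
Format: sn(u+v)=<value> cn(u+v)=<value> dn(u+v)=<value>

sn u = 0.7316001404046409, cn u = 0.681733991055096, dn u = 0.972516857431016
sn v = -0.927572040679195, cn v = 0.3736443621282594, dn v = 0.9554352564626898
m = k² = 0.101283699001
D = 1 − m·sn²u·sn²v = 0.9533574363220457
sn(u+v) = (sn u·cn v·dn v + sn v·cn u·dn u)/D = -0.3538020943027481/0.9533574363220457 = -0.371111695176659
cn(u+v) = (cn u·cn v − sn u·sn v·dn u·dn v)/D = 0.8852764988733931/0.9533574363220457 = 0.9285882347429923
dn(u+v) = (dn u·dn v − m·sn u·sn v·cn u·cn v)/D = 0.9466848055141202/0.9533574363220457 = 0.9930009138716453

sn(u+v)=-0.371112 cn(u+v)=0.928588 dn(u+v)=0.993001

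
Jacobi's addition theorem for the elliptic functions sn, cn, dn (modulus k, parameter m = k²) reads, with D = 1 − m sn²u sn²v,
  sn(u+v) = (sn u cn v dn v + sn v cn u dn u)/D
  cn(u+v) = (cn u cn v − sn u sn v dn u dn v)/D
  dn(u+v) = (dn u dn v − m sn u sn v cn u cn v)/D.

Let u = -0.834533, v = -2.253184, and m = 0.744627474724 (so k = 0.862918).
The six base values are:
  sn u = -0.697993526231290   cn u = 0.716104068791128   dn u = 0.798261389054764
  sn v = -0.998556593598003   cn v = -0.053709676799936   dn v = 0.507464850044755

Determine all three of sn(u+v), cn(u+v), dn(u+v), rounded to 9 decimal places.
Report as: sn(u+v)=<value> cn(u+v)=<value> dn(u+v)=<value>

m = k² = 0.744627474724
D = 1 − m·sn²u·sn²v = 0.6382677637886014
sn(u+v) = (sn u·cn v·dn v + sn v·cn u·dn u)/D = -0.551788769217574/0.6382677637886014 = -0.8645098507596416
cn(u+v) = (cn u·cn v − sn u·sn v·dn u·dn v)/D = -0.3208035106682231/0.6382677637886014 = -0.5026158751368108
dn(u+v) = (dn u·dn v − m·sn u·sn v·cn u·cn v)/D = 0.4250510336780394/0.6382677637886014 = 0.6659446987500048

sn(u+v)=-0.864509851 cn(u+v)=-0.502615875 dn(u+v)=0.665944699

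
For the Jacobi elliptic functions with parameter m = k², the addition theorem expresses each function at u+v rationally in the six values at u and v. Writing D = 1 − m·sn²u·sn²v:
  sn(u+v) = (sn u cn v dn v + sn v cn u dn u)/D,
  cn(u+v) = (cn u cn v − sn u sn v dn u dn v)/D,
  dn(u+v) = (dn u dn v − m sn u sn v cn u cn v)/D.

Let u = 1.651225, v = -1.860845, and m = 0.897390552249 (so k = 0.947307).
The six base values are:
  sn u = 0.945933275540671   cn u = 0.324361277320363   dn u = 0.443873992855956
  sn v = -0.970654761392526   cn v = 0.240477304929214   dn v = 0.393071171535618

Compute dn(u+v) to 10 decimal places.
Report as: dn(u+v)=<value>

m = k² = 0.897390552249
D = 1 − m·sn²u·sn²v = 0.2434596819530177
dn(u+v) = (dn u·dn v − m·sn u·sn v·cn u·cn v)/D = 0.2387443047166907/0.2434596819530177 = 0.9806317941496492

dn(u+v)=0.9806317941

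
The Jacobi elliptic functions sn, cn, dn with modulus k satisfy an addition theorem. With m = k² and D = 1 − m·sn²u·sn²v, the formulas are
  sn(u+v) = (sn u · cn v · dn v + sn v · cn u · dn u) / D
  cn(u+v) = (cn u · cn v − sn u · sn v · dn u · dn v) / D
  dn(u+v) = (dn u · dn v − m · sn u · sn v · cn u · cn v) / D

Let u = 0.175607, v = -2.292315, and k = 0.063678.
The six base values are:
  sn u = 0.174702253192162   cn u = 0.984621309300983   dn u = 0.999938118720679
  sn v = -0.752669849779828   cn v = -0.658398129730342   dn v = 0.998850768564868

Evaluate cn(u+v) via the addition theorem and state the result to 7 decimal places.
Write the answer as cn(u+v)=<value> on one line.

m = k² = 0.004054887684
D = 1 − m·sn²u·sn²v = 0.9999298892067526
cn(u+v) = (cn u·cn v − sn u·sn v·dn u·dn v)/D = -0.5169389535066921/0.9999298892067526 = -0.5169751990479866

cn(u+v)=-0.5169752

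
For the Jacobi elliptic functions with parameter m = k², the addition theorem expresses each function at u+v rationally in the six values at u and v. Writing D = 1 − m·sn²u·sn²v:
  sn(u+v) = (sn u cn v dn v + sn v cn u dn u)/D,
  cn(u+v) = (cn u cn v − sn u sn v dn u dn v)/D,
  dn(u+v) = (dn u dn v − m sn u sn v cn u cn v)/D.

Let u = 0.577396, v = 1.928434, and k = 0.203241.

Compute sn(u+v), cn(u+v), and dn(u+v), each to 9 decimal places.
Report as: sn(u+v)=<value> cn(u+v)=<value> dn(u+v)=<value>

sn(u+v)=0.618708666 cn(u+v)=-0.785620510 dn(u+v)=0.992062347

sn u = 0.5448053696440317, cn u = 0.8385625255203276, dn u = 0.993850883377386
sn v = 0.9446821276068244, cn v = -0.3279873134440469, dn v = 0.9813952894336293
m = k² = 0.041306904081
D = 1 − m·sn²u·sn²v = 0.9890585015545766
sn(u+v) = (sn u·cn v·dn v + sn v·cn u·dn u)/D = 0.611939066319919/0.9890585015545766 = 0.6187086662296406
cn(u+v) = (cn u·cn v − sn u·sn v·dn u·dn v)/D = -0.7770246447886259/0.9890585015545766 = -0.7856205103816595
dn(u+v) = (dn u·dn v − m·sn u·sn v·cn u·cn v)/D = 0.9812076982206549/0.9890585015545766 = 0.9920623468464383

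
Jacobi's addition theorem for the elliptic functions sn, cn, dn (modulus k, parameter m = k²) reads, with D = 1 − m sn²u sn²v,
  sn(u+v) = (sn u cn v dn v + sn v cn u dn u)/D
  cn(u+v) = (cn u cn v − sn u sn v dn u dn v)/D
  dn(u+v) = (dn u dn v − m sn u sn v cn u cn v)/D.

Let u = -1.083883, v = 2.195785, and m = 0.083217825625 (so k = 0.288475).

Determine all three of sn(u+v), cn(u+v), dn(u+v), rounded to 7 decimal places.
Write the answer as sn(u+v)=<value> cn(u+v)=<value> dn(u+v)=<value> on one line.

sn(u+v)=0.8898610 cn(u+v)=0.4562316 dn(u+v)=0.9664904

sn u = -0.877175051312485, cn u = 0.480170729381685, dn u = 0.9674550135502292
sn v = 0.8429014880651581, cn v = -0.5380679152463396, dn v = 0.9699871939215816
m = k² = 0.083217825625
D = 1 − m·sn²u·sn²v = 0.9545072126412633
sn(u+v) = (sn u·cn v·dn v + sn v·cn u·dn u)/D = 0.8493787888531168/0.9545072126412633 = 0.8898610483023585
cn(u+v) = (cn u·cn v − sn u·sn v·dn u·dn v)/D = 0.4354763966400548/0.9545072126412633 = 0.4562316458929911
dn(u+v) = (dn u·dn v − m·sn u·sn v·cn u·cn v)/D = 0.9225220814623489/0.9545072126412633 = 0.9664904248440336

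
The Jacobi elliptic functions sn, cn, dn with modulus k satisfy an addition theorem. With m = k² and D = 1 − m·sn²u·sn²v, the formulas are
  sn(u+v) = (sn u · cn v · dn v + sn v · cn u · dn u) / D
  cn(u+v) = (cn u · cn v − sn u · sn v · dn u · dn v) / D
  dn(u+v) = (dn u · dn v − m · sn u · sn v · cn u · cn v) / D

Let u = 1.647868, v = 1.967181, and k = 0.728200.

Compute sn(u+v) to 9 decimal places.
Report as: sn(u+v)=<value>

sn u = 0.9871834897057536, cn u = 0.1595893406602404, dn u = 0.6951476185506302
sn v = 0.9982380396496215, cn v = -0.05933646599251328, dn v = 0.6867253902788106
m = k² = 0.53027524
D = 1 − m·sn²u·sn²v = 0.4850496630175454
sn(u+v) = (sn u·cn v·dn v + sn v·cn u·dn u)/D = 0.07051706905625866/0.4850496630175454 = 0.1453811319392833

sn(u+v)=0.145381132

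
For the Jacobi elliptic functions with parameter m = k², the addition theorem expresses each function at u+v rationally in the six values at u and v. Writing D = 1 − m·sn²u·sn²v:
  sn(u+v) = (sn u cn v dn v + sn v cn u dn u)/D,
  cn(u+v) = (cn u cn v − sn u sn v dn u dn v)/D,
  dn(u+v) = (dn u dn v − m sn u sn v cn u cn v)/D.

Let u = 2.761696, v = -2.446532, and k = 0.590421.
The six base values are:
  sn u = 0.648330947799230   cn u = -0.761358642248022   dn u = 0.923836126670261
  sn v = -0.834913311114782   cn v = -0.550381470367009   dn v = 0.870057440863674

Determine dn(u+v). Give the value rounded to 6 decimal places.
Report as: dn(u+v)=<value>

m = k² = 0.348596957241
D = 1 − m·sn²u·sn²v = 0.8978590558089837
dn(u+v) = (dn u·dn v − m·sn u·sn v·cn u·cn v)/D = 0.8828610564073832/0.8978590558089837 = 0.9832958198677552

dn(u+v)=0.983296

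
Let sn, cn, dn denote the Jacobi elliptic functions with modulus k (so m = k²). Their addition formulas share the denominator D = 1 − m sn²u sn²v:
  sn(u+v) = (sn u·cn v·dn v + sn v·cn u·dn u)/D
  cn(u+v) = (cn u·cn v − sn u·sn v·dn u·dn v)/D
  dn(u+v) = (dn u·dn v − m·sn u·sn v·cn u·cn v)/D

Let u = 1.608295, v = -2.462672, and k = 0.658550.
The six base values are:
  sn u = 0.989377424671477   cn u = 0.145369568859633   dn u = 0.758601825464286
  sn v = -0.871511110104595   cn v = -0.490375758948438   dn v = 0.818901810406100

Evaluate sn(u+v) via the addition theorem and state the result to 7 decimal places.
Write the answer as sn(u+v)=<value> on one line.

sn(u+v)=-0.7282178

m = k² = 0.4336881025
D = 1 − m·sn²u·sn²v = 0.6775611548111214
sn(u+v) = (sn u·cn v·dn v + sn v·cn u·dn u)/D = -0.4934120647814004/0.6775611548111214 = -0.7282177575822586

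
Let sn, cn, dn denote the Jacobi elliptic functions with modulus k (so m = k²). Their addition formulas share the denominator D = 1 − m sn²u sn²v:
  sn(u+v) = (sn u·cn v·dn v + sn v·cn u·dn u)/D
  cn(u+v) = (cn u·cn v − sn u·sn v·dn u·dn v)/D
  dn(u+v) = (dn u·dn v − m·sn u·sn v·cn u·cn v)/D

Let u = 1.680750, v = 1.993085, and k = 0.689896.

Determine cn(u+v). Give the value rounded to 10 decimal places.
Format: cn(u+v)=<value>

cn(u+v)=-0.9999854856

sn u = 0.9938116563956597, cn u = 0.1110783129693425, dn u = 0.7279533273212067
sn v = 0.9933682636685601, cn v = -0.1149760528810677, dn v = 0.7282413147831195
m = k² = 0.475956490816
D = 1 − m·sn²u·sn²v = 0.5361303181632602
cn(u+v) = (cn u·cn v − sn u·sn v·dn u·dn v)/D = -0.5361225365500751/0.5361303181632602 = -0.9999854855938537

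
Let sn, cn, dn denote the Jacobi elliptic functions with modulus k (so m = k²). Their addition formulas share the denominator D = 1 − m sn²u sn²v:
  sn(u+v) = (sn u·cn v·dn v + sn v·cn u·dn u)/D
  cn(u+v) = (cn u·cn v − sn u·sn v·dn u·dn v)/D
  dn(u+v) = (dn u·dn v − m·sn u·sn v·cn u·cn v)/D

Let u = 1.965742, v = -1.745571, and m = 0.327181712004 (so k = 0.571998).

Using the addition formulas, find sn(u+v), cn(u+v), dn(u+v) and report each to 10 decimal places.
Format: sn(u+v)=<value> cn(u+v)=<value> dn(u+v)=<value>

sn(u+v)=0.2178344265 cn(u+v)=0.9759857389 dn(u+v)=0.9922069475

sn u = 0.9812725416143373, cn u = -0.1926245027864802, dn u = 0.8276219567963884
sn v = -0.9999198795689393, cn v = -0.01265837441530267, dn v = 0.8202869703800797
m = k² = 0.327181712004
D = 1 − m·sn²u·sn²v = 0.68500858393426
sn(u+v) = (sn u·cn v·dn v + sn v·cn u·dn u)/D = 0.149218452060066/0.68500858393426 = 0.2178344265455022
cn(u+v) = (cn u·cn v − sn u·sn v·dn u·dn v)/D = 0.6685586089703863/0.68500858393426 = 0.9759857389386344
dn(u+v) = (dn u·dn v − m·sn u·sn v·cn u·cn v)/D = 0.6796702760553965/0.68500858393426 = 0.9922069474688863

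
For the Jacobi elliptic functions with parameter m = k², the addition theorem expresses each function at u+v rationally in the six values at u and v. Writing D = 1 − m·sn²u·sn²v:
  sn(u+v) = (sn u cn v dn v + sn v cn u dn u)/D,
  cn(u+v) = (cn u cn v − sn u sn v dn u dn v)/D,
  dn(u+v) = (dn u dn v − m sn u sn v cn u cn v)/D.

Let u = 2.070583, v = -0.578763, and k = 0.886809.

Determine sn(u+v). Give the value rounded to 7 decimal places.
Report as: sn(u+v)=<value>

sn(u+v)=0.9344910

sn u = 0.9973570121759491, cn u = 0.07265666014525925, dn u = 0.4666062096680572
sn v = -0.527139310928646, cn v = 0.8497788811647841, dn v = 0.8840079391958431
m = k² = 0.786430202481
D = 1 − m·sn²u·sn²v = 0.7826236541105495
sn(u+v) = (sn u·cn v·dn v + sn v·cn u·dn u)/D = 0.7313547326086859/0.7826236541105495 = 0.9344909635268683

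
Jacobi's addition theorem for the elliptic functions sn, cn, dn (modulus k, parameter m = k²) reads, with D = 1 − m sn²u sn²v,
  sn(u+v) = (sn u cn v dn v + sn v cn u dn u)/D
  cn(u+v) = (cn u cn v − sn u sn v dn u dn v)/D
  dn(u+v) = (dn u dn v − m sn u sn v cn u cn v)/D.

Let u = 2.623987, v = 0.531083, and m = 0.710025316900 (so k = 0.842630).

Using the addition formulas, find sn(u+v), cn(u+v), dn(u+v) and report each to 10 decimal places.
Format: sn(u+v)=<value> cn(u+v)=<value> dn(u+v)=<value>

sn u = 0.9562368111877057, cn u = -0.2925938497808321, dn u = 0.5922506013244676
sn v = 0.4920647244178154, cn v = 0.8705586177757471, dn v = 0.9099907735992593
m = k² = 0.7100253169
D = 1 − m·sn²u·sn²v = 0.8428012041791225
sn(u+v) = (sn u·cn v·dn v + sn v·cn u·dn u)/D = 0.6722617516146814/0.8428012041791225 = 0.7976516268382123
cn(u+v) = (cn u·cn v − sn u·sn v·dn u·dn v)/D = -0.5083089681303482/0.8428012041791225 = -0.6031184644846759
dn(u+v) = (dn u·dn v − m·sn u·sn v·cn u·cn v)/D = 0.6240416377494925/0.8428012041791225 = 0.7404375250712901

sn(u+v)=0.7976516268 cn(u+v)=-0.6031184645 dn(u+v)=0.7404375251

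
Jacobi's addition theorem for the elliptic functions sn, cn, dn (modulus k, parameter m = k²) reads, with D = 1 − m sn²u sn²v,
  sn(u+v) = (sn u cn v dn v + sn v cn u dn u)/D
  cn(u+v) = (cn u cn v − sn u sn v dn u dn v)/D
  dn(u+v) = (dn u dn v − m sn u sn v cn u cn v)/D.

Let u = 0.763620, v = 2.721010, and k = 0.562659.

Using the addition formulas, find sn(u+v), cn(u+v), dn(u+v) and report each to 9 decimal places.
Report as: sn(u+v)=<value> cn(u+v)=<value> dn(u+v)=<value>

sn u = 0.6763704756344355, cn u = 0.7365615925976914, dn u = 0.9247537881917919
sn v = 0.6505598358775474, cn v = -0.7594550019211004, dn v = 0.9305978015986851
m = k² = 0.316585150281
D = 1 − m·sn²u·sn²v = 0.9387036917622336
sn(u+v) = (sn u·cn v·dn v + sn v·cn u·dn u)/D = -0.03490180401336055/0.9387036917622336 = -0.03718085304196386
cn(u+v) = (cn u·cn v − sn u·sn v·dn u·dn v)/D = -0.9380546279426691/0.9387036917622336 = -0.9993085530340826
dn(u+v) = (dn u·dn v − m·sn u·sn v·cn u·cn v)/D = 0.938498256356227/0.9387036917622336 = 0.9997811498902055

sn(u+v)=-0.037180853 cn(u+v)=-0.999308553 dn(u+v)=0.999781150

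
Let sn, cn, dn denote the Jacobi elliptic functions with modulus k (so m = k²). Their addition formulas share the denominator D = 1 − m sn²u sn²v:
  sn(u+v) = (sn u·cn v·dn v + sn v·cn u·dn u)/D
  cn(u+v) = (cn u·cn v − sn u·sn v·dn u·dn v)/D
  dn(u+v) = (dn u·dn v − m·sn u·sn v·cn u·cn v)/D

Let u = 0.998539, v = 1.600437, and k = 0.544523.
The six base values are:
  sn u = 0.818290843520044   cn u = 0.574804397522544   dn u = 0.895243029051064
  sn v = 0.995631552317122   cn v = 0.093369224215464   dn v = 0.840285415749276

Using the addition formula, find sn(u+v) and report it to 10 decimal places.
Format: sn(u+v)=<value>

sn(u+v)=0.7178145823

m = k² = 0.296505297529
D = 1 − m·sn²u·sn²v = 0.8031909147583735
sn(u+v) = (sn u·cn v·dn v + sn v·cn u·dn u)/D = 0.5765421509879378/0.8031909147583735 = 0.7178145823043589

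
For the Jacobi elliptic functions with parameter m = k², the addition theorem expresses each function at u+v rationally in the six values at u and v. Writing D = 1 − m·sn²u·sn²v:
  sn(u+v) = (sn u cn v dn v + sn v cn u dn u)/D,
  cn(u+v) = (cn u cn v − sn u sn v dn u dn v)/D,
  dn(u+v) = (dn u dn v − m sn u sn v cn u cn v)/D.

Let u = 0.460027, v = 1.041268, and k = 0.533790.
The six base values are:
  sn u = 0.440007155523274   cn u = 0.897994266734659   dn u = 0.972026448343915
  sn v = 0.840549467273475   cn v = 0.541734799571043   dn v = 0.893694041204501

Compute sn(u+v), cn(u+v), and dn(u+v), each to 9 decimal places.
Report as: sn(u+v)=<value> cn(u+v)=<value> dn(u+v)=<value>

sn(u+v)=0.985116235 cn(u+v)=0.171889512 dn(u+v)=0.850580291

m = k² = 0.2849317641
D = 1 − m·sn²u·sn²v = 0.9610249303681257
sn(u+v) = (sn u·cn v·dn v + sn v·cn u·dn u)/D = 0.946721260804914/0.9610249303681257 = 0.9851162346457208
cn(u+v) = (cn u·cn v − sn u·sn v·dn u·dn v)/D = 0.1651901060264048/0.9610249303681257 = 0.1718895117144649
dn(u+v) = (dn u·dn v − m·sn u·sn v·cn u·cn v)/D = 0.8174288646888944/0.9610249303681257 = 0.8505802907483097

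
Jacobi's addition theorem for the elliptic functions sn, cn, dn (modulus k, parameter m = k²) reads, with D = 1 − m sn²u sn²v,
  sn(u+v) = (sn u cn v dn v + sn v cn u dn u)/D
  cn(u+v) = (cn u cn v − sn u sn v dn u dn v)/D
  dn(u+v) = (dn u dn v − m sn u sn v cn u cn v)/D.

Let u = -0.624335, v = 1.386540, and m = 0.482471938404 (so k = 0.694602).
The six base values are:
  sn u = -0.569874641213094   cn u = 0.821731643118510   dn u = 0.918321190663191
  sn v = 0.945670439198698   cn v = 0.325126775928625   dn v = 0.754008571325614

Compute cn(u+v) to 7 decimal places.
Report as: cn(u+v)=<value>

m = k² = 0.482471938404
D = 1 − m·sn²u·sn²v = 0.8598767022646378
cn(u+v) = (cn u·cn v − sn u·sn v·dn u·dn v)/D = 0.6403226205001489/0.8598767022646378 = 0.7446679492696403

cn(u+v)=0.7446679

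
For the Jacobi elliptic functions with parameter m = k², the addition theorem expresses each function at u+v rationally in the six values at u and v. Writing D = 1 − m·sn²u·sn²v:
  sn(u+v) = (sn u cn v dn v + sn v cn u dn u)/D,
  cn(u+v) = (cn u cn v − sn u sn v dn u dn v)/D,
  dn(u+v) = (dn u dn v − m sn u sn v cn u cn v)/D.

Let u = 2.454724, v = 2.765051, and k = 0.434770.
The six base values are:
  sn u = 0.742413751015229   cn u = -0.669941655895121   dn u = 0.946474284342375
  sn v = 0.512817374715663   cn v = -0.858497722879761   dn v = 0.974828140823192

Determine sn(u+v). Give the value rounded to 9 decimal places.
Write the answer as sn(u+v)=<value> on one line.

sn(u+v)=-0.973148938

m = k² = 0.1890249529
D = 1 − m·sn²u·sn²v = 0.9726008799512082
sn(u+v) = (sn u·cn v·dn v + sn v·cn u·dn u)/D = -0.9464855138532502/0.9726008799512082 = -0.9731489384430044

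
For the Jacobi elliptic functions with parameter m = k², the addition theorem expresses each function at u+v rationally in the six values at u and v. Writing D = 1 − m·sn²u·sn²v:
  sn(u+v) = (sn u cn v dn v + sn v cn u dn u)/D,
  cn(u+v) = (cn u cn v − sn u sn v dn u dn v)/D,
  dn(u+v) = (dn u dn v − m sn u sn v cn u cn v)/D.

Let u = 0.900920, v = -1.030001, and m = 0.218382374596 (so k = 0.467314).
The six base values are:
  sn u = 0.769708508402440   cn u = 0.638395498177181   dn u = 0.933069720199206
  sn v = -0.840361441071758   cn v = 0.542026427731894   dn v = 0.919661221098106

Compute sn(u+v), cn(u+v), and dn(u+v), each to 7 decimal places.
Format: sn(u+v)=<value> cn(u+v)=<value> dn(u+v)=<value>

m = k² = 0.218382374596
D = 1 − m·sn²u·sn²v = 0.9086302592020978
sn(u+v) = (sn u·cn v·dn v + sn v·cn u·dn u)/D = -0.1168911805529347/0.9086302592020978 = -0.1286454851895216
cn(u+v) = (cn u·cn v − sn u·sn v·dn u·dn v)/D = 0.9010801295371087/0.9086302592020978 = 0.9916906468956701
dn(u+v) = (dn u·dn v − m·sn u·sn v·cn u·cn v)/D = 0.9069868079857277/0.9086302592020978 = 0.9981912871602876

sn(u+v)=-0.1286455 cn(u+v)=0.9916906 dn(u+v)=0.9981913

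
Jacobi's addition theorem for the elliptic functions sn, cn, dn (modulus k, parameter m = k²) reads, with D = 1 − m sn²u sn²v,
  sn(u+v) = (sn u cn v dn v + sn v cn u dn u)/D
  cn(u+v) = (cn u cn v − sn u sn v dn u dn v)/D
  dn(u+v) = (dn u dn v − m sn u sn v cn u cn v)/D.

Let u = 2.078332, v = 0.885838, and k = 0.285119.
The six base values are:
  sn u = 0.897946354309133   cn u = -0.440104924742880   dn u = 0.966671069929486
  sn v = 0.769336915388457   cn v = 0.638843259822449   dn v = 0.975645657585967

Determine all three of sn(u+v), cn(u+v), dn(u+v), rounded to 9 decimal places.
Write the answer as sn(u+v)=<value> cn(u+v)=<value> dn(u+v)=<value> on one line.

m = k² = 0.081292844161
D = 1 − m·sn²u·sn²v = 0.9612040630278462
sn(u+v) = (sn u·cn v·dn v + sn v·cn u·dn u)/D = 0.232372023947498/0.9612040630278462 = 0.2417509797196583
cn(u+v) = (cn u·cn v − sn u·sn v·dn u·dn v)/D = -0.9326931399274807/0.9612040630278462 = -0.9703383244026721
dn(u+v) = (dn u·dn v − m·sn u·sn v·cn u·cn v)/D = 0.958917984390479/0.9612040630278462 = 0.997621651088151

sn(u+v)=0.241750980 cn(u+v)=-0.970338324 dn(u+v)=0.997621651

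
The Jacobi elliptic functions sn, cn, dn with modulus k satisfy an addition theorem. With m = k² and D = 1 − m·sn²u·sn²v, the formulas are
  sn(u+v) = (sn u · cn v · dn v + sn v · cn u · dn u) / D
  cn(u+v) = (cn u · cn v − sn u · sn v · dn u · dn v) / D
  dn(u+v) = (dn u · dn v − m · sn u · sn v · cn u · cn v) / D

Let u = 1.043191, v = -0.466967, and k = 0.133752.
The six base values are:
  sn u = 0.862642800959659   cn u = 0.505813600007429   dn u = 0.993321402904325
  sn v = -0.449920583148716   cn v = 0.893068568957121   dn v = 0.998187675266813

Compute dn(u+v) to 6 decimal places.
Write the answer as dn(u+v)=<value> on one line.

m = k² = 0.017889597504
D = 1 − m·sn²u·sn²v = 0.9973051518528899
dn(u+v) = (dn u·dn v − m·sn u·sn v·cn u·cn v)/D = 0.994657663534392/0.9973051518528899 = 0.9973453578239528

dn(u+v)=0.997345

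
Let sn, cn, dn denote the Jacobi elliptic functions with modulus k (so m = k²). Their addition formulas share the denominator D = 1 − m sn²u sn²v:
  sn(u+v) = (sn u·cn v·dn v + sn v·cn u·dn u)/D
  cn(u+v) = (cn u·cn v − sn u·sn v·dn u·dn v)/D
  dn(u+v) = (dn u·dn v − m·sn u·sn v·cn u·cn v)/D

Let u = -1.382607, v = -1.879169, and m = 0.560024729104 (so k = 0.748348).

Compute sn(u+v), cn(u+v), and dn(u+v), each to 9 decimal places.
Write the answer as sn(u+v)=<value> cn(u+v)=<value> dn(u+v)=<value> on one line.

sn(u+v)=-0.514507702 cn(u+v)=-0.857485758 dn(u+v)=0.922903720

sn u = -0.9366947597416822, cn u = 0.3501470078016836, dn u = 0.7131871717278142
sn v = -0.9998097995956291, cn v = 0.01950293907461042, dn v = 0.6634668676703483
m = k² = 0.560024729104
D = 1 − m·sn²u·sn²v = 0.5088228394265187
sn(u+v) = (sn u·cn v·dn v + sn v·cn u·dn u)/D = -0.2617932696005309/0.5088228394265187 = -0.5145077015324066
cn(u+v) = (cn u·cn v − sn u·sn v·dn u·dn v)/D = -0.4363083381210226/0.5088228394265187 = -0.8574857579364453
dn(u+v) = (dn u·dn v − m·sn u·sn v·cn u·cn v)/D = 0.4695944911630243/0.5088228394265187 = 0.9229037196763657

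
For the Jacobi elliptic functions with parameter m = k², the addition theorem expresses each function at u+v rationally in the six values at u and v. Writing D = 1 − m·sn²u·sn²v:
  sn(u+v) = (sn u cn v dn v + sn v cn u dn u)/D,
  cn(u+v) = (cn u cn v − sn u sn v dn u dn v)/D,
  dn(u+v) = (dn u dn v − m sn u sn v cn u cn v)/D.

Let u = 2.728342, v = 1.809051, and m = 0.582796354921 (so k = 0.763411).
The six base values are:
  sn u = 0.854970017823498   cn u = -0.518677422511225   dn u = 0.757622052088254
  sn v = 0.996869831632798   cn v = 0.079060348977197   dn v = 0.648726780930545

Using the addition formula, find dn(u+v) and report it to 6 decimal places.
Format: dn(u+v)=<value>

m = k² = 0.582796354921
D = 1 − m·sn²u·sn²v = 0.5766539584993058
dn(u+v) = (dn u·dn v − m·sn u·sn v·cn u·cn v)/D = 0.5118583645643023/0.5766539584993058 = 0.8876352221640363

dn(u+v)=0.887635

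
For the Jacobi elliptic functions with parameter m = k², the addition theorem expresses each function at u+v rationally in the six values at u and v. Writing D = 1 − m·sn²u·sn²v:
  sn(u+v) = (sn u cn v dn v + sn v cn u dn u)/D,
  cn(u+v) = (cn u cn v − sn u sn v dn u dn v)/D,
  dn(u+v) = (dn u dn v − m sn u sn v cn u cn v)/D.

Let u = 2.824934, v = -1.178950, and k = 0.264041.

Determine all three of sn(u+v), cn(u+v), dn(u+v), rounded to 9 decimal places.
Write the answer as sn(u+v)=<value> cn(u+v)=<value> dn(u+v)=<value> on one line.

sn u = 0.3644877326661955, cn u = -0.9312081897920873, dn u = 0.9953581863331891
sn v = -0.9186126494284606, cn v = 0.3951592088133898, dn v = 0.9701385556261652
m = k² = 0.069717649681
D = 1 − m·sn²u·sn²v = 0.9921842004454893
sn(u+v) = (sn u·cn v·dn v + sn v·cn u·dn u)/D = 0.9911786437026021/0.9921842004454893 = 0.9989865221171273
cn(u+v) = (cn u·cn v − sn u·sn v·dn u·dn v)/D = -0.04465852529501011/0.9921842004454893 = -0.0450103169098626
dn(u+v) = (dn u·dn v − m·sn u·sn v·cn u·cn v)/D = 0.9570456735273095/0.9921842004454893 = 0.9645846739925886

sn(u+v)=0.998986522 cn(u+v)=-0.045010317 dn(u+v)=0.964584674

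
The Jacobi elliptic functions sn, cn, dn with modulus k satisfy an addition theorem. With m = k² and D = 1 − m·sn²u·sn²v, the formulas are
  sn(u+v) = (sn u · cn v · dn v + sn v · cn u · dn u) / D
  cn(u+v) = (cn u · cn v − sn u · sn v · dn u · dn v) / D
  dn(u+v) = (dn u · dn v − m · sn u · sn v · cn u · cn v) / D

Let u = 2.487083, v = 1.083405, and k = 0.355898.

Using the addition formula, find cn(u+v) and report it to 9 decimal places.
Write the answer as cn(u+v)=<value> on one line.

cn(u+v)=-0.948936834

sn u = 0.6841804841058735, cn u = -0.7293127348186459, dn u = 0.96990128213577
sn v = 0.873441501941049, cn v = 0.4869290941060766, dn v = 0.9504569928476118
m = k² = 0.126663386404
D = 1 − m·sn²u·sn²v = 0.954766509030725
cn(u+v) = (cn u·cn v − sn u·sn v·dn u·dn v)/D = -0.9060131079622798/0.954766509030725 = -0.9489368336579596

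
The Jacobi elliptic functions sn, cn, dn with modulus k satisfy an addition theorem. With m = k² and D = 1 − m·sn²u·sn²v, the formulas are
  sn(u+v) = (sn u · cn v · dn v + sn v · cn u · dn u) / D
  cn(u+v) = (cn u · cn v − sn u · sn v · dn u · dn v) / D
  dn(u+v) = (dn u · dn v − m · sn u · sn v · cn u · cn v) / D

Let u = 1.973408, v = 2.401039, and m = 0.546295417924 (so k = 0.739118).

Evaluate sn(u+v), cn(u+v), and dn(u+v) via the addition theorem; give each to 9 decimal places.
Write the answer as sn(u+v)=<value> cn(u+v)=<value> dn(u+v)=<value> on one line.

sn(u+v)=-0.536950215 cn(u+v)=-0.843613933 dn(u+v)=0.917875016

sn u = 0.9986190216514663, cn u = -0.05253617416474409, dn u = 0.6746942896775293
sn v = 0.9399311498668362, cn v = -0.3413640776502516, dn v = 0.7192802497328814
m = k² = 0.546295417924
D = 1 − m·sn²u·sn²v = 0.5186961767382139
sn(u+v) = (sn u·cn v·dn v + sn v·cn u·dn u)/D = -0.2785140233719171/0.5186961767382139 = -0.5369502145231411
cn(u+v) = (cn u·cn v − sn u·sn v·dn u·dn v)/D = -0.4375793214355858/0.5186961767382139 = -0.84361393250915
dn(u+v) = (dn u·dn v − m·sn u·sn v·cn u·cn v)/D = 0.4760982616573012/0.5186961767382139 = 0.9178750162594472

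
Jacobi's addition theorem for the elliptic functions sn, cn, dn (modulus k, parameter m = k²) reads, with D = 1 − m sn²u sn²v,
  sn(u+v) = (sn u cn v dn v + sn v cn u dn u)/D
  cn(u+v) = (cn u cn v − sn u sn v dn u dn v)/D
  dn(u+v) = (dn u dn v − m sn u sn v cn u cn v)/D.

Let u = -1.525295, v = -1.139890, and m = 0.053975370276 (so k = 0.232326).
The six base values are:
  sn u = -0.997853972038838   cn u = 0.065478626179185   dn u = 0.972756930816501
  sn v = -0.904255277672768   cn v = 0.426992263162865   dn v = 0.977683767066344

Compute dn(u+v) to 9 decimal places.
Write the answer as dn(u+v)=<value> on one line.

m = k² = 0.053975370276
D = 1 − m·sn²u·sn²v = 0.9560547726610771
dn(u+v) = (dn u·dn v − m·sn u·sn v·cn u·cn v)/D = 0.9496869862701808/0.9560547726610771 = 0.9933395171772719

dn(u+v)=0.993339517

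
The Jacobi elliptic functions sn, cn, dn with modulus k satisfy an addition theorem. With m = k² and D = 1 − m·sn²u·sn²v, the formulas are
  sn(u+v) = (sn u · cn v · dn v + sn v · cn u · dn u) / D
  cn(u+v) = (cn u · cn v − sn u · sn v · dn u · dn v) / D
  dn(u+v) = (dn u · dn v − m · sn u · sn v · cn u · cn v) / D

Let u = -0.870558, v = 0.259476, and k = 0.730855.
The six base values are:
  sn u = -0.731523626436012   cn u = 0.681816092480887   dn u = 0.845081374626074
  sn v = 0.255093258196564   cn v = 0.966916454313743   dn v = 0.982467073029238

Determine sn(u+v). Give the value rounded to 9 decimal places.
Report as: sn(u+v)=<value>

m = k² = 0.534149031025
D = 1 − m·sn²u·sn²v = 0.9813998211000189
sn(u+v) = (sn u·cn v·dn v + sn v·cn u·dn u)/D = -0.5479385970770496/0.9813998211000189 = -0.5583235143276093

sn(u+v)=-0.558323514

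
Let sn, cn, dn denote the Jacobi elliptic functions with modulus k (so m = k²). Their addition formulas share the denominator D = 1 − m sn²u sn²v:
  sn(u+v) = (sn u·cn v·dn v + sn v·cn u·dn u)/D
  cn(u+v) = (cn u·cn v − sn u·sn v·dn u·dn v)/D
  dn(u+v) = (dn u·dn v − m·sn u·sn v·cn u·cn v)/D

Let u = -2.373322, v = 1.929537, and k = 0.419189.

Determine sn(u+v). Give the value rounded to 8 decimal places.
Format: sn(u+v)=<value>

sn u = -0.7849128748547646, cn u = -0.6196061481999905, dn u = 0.9443205687272184
sn v = 0.9672653758100931, cn v = -0.253767004866589, dn v = 0.9141096801550568
m = k² = 0.175719417721
D = 1 − m·sn²u·sn²v = 0.8987129446704942
sn(u+v) = (sn u·cn v·dn v + sn v·cn u·dn u)/D = -0.3838766511647636/0.8987129446704942 = -0.4271404495074997

sn(u+v)=-0.42714045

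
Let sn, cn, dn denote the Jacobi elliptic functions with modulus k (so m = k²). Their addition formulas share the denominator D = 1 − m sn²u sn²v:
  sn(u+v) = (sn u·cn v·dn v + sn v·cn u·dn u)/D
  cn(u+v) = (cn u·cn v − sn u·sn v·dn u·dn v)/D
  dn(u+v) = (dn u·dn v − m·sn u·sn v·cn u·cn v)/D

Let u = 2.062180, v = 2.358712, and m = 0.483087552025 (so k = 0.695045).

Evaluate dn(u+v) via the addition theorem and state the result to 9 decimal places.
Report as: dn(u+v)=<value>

dn(u+v)=0.891007698

sn u = 0.9871685258125617, cn u = -0.1596818763825551, dn u = 0.7274822060349682
sn v = 0.9283546690960614, cn v = -0.3716955856175082, dn v = 0.7639729503031535
m = k² = 0.483087552025
D = 1 − m·sn²u·sn²v = 0.594270767638482
dn(u+v) = (dn u·dn v − m·sn u·sn v·cn u·cn v)/D = 0.5294998287280241/0.594270767638482 = 0.891007698110669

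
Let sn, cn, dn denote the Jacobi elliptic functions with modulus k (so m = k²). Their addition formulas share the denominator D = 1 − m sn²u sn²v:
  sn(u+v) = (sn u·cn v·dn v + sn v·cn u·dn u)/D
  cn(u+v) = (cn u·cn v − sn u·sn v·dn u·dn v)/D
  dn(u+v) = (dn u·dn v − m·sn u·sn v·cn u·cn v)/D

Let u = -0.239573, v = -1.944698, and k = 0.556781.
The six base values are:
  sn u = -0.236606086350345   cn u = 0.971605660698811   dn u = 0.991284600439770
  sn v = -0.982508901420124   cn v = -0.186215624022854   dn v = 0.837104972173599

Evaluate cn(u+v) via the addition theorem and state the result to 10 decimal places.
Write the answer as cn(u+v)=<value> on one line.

cn(u+v)=-0.3802014417

m = k² = 0.310005081961
D = 1 − m·sn²u·sn²v = 0.9832469600216429
cn(u+v) = (cn u·cn v − sn u·sn v·dn u·dn v)/D = -0.3738319117272957/0.9832469600216429 = -0.3802014416795828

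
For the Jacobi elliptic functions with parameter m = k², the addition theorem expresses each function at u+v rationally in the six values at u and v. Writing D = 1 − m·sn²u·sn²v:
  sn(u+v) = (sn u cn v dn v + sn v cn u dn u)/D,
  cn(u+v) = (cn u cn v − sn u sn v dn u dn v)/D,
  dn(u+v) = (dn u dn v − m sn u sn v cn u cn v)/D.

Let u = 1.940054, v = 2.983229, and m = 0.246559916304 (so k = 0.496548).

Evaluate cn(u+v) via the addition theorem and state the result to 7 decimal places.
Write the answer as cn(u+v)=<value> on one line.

sn u = 0.9752504068623242, cn u = -0.2211032426602359, dn u = 0.874924894221232
sn v = 0.3730450606376404, cn v = -0.9278132262119673, dn v = 0.9826942946482465
m = k² = 0.246559916304
D = 1 − m·sn²u·sn²v = 0.9673654715089436
cn(u+v) = (cn u·cn v − sn u·sn v·dn u·dn v)/D = -0.1076574137062927/0.9673654715089436 = -0.1112892871174773

cn(u+v)=-0.1112893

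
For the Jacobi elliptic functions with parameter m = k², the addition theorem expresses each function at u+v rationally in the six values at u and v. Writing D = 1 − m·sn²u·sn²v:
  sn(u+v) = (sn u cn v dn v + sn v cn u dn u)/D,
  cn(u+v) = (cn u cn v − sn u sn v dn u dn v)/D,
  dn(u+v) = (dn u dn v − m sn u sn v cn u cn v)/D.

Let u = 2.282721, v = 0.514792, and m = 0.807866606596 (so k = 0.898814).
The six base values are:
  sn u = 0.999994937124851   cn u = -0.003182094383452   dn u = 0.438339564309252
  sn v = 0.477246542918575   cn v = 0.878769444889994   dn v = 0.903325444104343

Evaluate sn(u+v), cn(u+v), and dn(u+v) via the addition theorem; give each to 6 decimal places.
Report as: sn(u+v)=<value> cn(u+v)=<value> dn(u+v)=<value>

sn(u+v)=0.971993 cn(u+v)=-0.235010 dn(u+v)=0.486571

m = k² = 0.807866606596
D = 1 − m·sn²u·sn²v = 0.8159987211314617
sn(u+v) = (sn u·cn v·dn v + sn v·cn u·dn u)/D = 0.7931450985360563/0.8159987211314617 = 0.9719930656708424
cn(u+v) = (cn u·cn v − sn u·sn v·dn u·dn v)/D = -0.1917674778381635/0.8159987211314617 = -0.2350095323338978
dn(u+v) = (dn u·dn v − m·sn u·sn v·cn u·cn v)/D = 0.3970414044567121/0.8159987211314617 = 0.4865711111730366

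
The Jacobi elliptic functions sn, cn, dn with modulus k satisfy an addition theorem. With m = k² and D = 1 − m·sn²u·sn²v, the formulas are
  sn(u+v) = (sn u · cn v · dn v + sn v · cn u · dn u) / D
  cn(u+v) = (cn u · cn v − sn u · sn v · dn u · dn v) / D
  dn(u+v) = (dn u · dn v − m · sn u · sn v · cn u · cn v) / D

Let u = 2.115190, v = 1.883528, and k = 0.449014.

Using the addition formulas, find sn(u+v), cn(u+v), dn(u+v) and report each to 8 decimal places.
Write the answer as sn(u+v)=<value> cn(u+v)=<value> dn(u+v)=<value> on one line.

sn(u+v)=-0.61967250 cn(u+v)=-0.78486050 dn(u+v)=0.96051111

sn u = 0.9174916009069983, cn u = -0.3977551536625431, dn u = 0.9111989586047638
sn v = 0.9801326251385136, cn v = -0.1983432306359005, dn v = 0.8979520662161953
m = k² = 0.201613572196
D = 1 − m·sn²u·sn²v = 0.8369601939168512
sn(u+v) = (sn u·cn v·dn v + sn v·cn u·dn u)/D = -0.5186412120136092/0.8369601939168512 = -0.6196724955179102
cn(u+v) = (cn u·cn v − sn u·sn v·dn u·dn v)/D = -0.656896992992347/0.8369601939168512 = -0.7848604960746881
dn(u+v) = (dn u·dn v − m·sn u·sn v·cn u·cn v)/D = 0.8039095671424835/0.8369601939168512 = 0.9605111126973727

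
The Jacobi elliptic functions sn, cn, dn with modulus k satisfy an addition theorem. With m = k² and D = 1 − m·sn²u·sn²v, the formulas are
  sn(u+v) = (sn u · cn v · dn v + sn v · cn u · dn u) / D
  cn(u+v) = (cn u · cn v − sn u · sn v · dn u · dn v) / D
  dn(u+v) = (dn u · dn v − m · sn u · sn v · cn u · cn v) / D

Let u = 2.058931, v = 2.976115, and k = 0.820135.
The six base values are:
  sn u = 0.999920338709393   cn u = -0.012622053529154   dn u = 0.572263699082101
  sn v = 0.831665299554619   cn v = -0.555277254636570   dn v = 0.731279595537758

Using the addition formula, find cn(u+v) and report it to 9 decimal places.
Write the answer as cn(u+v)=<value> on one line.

m = k² = 0.672621418225
D = 1 − m·sn²u·sn²v = 0.5348439655664117
cn(u+v) = (cn u·cn v − sn u·sn v·dn u·dn v)/D = -0.3410027941237739/0.5348439655664117 = -0.637574350797142

cn(u+v)=-0.637574351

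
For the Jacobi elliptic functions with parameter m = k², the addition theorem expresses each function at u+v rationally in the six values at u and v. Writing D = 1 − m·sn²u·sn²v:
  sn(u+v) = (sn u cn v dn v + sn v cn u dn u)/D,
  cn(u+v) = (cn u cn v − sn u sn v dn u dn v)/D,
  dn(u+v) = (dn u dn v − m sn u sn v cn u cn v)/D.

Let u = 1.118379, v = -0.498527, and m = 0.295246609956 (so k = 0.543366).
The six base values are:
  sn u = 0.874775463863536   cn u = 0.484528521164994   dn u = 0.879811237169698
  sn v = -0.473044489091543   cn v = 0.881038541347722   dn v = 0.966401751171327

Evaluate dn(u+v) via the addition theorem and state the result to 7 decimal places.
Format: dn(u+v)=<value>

dn(u+v)=0.9504588

m = k² = 0.295246609956
D = 1 − m·sn²u·sn²v = 0.949442908562908
dn(u+v) = (dn u·dn v − m·sn u·sn v·cn u·cn v)/D = 0.9024063369595697/0.949442908562908 = 0.95045876778991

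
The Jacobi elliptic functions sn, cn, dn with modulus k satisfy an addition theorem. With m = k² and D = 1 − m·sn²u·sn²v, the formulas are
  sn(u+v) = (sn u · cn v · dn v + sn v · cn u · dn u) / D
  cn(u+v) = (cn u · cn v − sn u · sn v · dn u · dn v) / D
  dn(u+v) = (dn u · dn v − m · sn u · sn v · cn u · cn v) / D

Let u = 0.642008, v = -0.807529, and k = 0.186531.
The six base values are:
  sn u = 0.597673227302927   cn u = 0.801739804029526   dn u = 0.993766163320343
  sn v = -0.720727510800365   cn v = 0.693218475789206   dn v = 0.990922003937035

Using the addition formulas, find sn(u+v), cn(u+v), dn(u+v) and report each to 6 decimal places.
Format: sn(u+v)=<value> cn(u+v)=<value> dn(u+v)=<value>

m = k² = 0.034793813961
D = 1 − m·sn²u·sn²v = 0.9935438763320068
sn(u+v) = (sn u·cn v·dn v + sn v·cn u·dn u)/D = -0.1636768530765123/0.9935438763320068 = -0.1647404377155231
cn(u+v) = (cn u·cn v − sn u·sn v·dn u·dn v)/D = 0.9799690413292656/0.9935438763320068 = 0.9863369546870369
dn(u+v) = (dn u·dn v − m·sn u·sn v·cn u·cn v)/D = 0.9930746719234157/0.9935438763320068 = 0.9995277466654786

sn(u+v)=-0.164740 cn(u+v)=0.986337 dn(u+v)=0.999528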